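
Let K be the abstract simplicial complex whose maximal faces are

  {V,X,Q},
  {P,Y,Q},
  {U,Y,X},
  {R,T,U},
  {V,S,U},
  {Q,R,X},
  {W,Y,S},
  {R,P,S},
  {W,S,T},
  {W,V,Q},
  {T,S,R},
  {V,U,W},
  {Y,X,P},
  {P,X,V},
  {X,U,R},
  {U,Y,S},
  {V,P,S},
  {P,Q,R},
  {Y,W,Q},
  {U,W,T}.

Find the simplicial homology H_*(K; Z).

Take the total order P < Q < R < S < T < U < V < W < X < Y on the vertex set. Then K (dimension 2) consists of the simplices:

  0-simplices (10): P, Q, R, S, T, U, V, W, X, Y
  1-simplices (30): PQ, PR, PS, PV, PX, PY, QR, QV, QW, QX, QY, RS, RT, RU, RX, ST, SU, SV, SW, SY, TU, TW, UV, UW, UX, UY, VW, VX, WY, XY
  2-simplices (20): PQR, PQY, PRS, PSV, PVX, PXY, QRX, QVW, QVX, QWY, RST, RTU, RUX, STW, SUV, SUY, SWY, TUW, UVW, UXY

Hence C_0 ≅ Z^10, C_1 ≅ Z^30, C_2 ≅ Z^20.

∂_1: C_1 → C_0 sends each edge [p,q] (with p < q) to q − p.
The resulting 10×30 matrix has rank 9, and its Smith normal form has invariant factors (1,1,1,1,1,1,1,1,1).

Boundary ∂_2: C_2 → C_1 maps a triangle to the signed sum of its edges. For instance
  ∂SUV = UV − SV + SU,
  ∂PQR = QR − PR + PQ.
This gives a 30×20 integer matrix of rank 20; reducing to Smith normal form yields diagonal entries (1,1,1,1,1,1,1,1,1,1,1,1,1,1,1,1,1,1,1,2).

Computing H_k = (kernel of ∂_k) / (image of ∂_{k+1}):

  H_0: rank C_0 − rank ∂_1 = 10 − 9 = 1, and the invariant factors of ∂_1 are all 1, so H_0 ≅ Z.
  H_1: rank ker ∂_1 − rank ∂_2 = (30 − 9) − 20 = 1, and ∂_2 has invariant factor 2 > 1, so H_1 ≅ Z ⊕ Z/2.
  H_2: rank ker ∂_2 − rank ∂_3 = (20 − 20) − 0 = 0, and there is no ∂_3, so H_2 ≅ 0.

As a check, the Euler characteristic is 10 − 30 + 20 = 0, which agrees with 1 − 1 + 0 = 0.

H_0 ≅ Z,  H_1 ≅ Z ⊕ Z/2,  H_2 = 0.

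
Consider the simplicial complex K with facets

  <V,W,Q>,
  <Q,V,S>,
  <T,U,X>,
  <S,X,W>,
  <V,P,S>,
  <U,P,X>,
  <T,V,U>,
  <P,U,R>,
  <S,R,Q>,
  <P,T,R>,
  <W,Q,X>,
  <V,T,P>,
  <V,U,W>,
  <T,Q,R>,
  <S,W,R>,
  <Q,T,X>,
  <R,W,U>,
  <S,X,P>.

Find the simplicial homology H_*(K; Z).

We work with the vertex ordering P < Q < R < S < T < U < V < W < X. The simplices of K, each written with vertices in increasing order, are:

  0-simplices (9): P, Q, R, S, T, U, V, W, X
  1-simplices (27): PR, PS, PT, PU, PV, PX, QR, QS, QT, QV, QW, QX, RS, RT, RU, RW, SV, SW, SX, TU, TV, TX, UV, UW, UX, VW, WX
  2-simplices (18): PRT, PRU, PSV, PSX, PTV, PUX, QRS, QRT, QSV, QTX, QVW, QWX, RSW, RUW, SWX, TUV, TUX, UVW

so the chain groups are C_0 ≅ Z^9, C_1 ≅ Z^27, C_2 ≅ Z^18.

∂_1: C_1 → C_0 sends each edge [p,q] (with p < q) to q − p. For instance
  ∂QW = W − Q.
The resulting 9×27 matrix has rank 8, and its Smith normal form has invariant factors (1,1,1,1,1,1,1,1).

∂_2: C_2 → C_1 acts by ∂[p,q,r] = [q,r] − [p,r] + [p,q]. For instance
  ∂PRU = RU − PU + PR,
  ∂UVW = VW − UW + UV.
The resulting 27×18 matrix has rank 18, and its Smith normal form has invariant factors (1,1,1,1,1,1,1,1,1,1,1,1,1,1,1,1,1,2).

Reading off H_k = ker ∂_k / im ∂_{k+1}:

  H_0: rank C_0 − rank ∂_1 = 9 − 8 = 1, and the invariant factors of ∂_1 are all 1, so H_0 = Z.
  H_1: rank ker ∂_1 − rank ∂_2 = (27 − 8) − 18 = 1, and ∂_2 has invariant factor 2 > 1, so H_1 = Z ⊕ Z/2.
  H_2: rank ker ∂_2 − rank ∂_3 = (18 − 18) − 0 = 0, and there is no ∂_3, so H_2 = 0.

As a check, the Euler characteristic is 9 − 27 + 18 = 0, which agrees with 1 − 1 + 0 = 0.
(K is a triangulation of the Klein bottle.)

H_0 ≅ Z,  H_1 ≅ Z ⊕ Z/2,  H_2 = 0.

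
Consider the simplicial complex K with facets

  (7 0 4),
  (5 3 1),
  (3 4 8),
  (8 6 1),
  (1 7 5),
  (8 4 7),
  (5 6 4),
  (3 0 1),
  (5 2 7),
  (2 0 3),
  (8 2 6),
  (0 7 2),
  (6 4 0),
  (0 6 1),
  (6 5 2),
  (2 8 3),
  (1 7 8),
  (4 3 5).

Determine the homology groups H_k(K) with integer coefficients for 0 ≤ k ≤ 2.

H_0 = Z,  H_1 = Z^2,  H_2 = Z.

Take the total order 0 < 1 < 2 < 3 < 4 < 5 < 6 < 7 < 8 on the vertex set. Then K (dimension 2) consists of the simplices:

  0-simplices (9): [0], [1], [2], [3], [4], [5], [6], [7], [8]
  1-simplices (27): (27 of them)
  2-simplices (18): [0,1,3], [0,1,6], [0,2,3], [0,2,7], [0,4,6], [0,4,7], [1,3,5], [1,5,7], [1,6,8], [1,7,8], [2,3,8], [2,5,6], [2,5,7], [2,6,8], [3,4,5], [3,4,8], [4,5,6], [4,7,8]

Hence C_0 ≅ Z^9, C_1 ≅ Z^27, C_2 ≅ Z^18.

Boundary ∂_1: C_1 → C_0 sends each edge [p,q] (with p < q) to q − p.
As a 9×27 matrix over Z this has rank 8, with invariant factors (1,1,1,1,1,1,1,1).

∂_2: C_2 → C_1 acts by ∂[p,q,r] = [q,r] − [p,r] + [p,q]. For instance
  ∂[2,3,8] = [3,8] − [2,8] + [2,3],
  ∂[3,4,5] = [4,5] − [3,5] + [3,4].
The 27×18 boundary matrix has rank 17 and Smith normal form diag(1,1,1,1,1,1,1,1,1,1,1,1,1,1,1,1,1).

Now H_k = ker ∂_k / im ∂_{k+1}, so:

  H_0: rank C_0 − rank ∂_1 = 9 − 8 = 1, and the invariant factors of ∂_1 are all 1, so H_0 ≅ Z.
  H_1: rank ker ∂_1 − rank ∂_2 = (27 − 8) − 17 = 2, and the invariant factors of ∂_2 are all 1, so H_1 ≅ Z^2.
  H_2: rank ker ∂_2 − rank ∂_3 = (18 − 17) − 0 = 1, and there is no ∂_3, so H_2 ≅ Z.

(K is a triangulation of the torus T^2.)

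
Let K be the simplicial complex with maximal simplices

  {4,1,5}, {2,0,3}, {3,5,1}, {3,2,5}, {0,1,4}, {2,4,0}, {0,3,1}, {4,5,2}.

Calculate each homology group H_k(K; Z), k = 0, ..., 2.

Take the total order 0 < 1 < 2 < 3 < 4 < 5 on the vertex set. Then K (dimension 2) consists of the simplices:

  0-simplices (6): [0], [1], [2], [3], [4], [5]
  1-simplices (12): [0,1], [0,2], [0,3], [0,4], [1,3], [1,4], [1,5], [2,3], [2,4], [2,5], [3,5], [4,5]
  2-simplices (8): [0,1,3], [0,1,4], [0,2,3], [0,2,4], [1,3,5], [1,4,5], [2,3,5], [2,4,5]

giving chain groups C_0 ≅ Z^6, C_1 ≅ Z^12, C_2 ≅ Z^8.

Boundary ∂_1: C_1 → C_0 is given by ∂[p,q] = [q] − [p].
As a 6×12 matrix over Z this has rank 5, with invariant factors (1,1,1,1,1).

Boundary ∂_2: C_2 → C_1 maps a triangle to the signed sum of its edges. For instance
  ∂[0,2,4] = [2,4] − [0,4] + [0,2],
  ∂[2,4,5] = [4,5] − [2,5] + [2,4].
The resulting 12×8 matrix has rank 7, and its Smith normal form has invariant factors (1,1,1,1,1,1,1).

Now H_k = ker ∂_k / im ∂_{k+1}, so:

  H_0: rank C_0 − rank ∂_1 = 6 − 5 = 1, and the invariant factors of ∂_1 are all 1, so H_0 = Z.
  H_1: rank ker ∂_1 − rank ∂_2 = (12 − 5) − 7 = 0, and the invariant factors of ∂_2 are all 1, so H_1 = 0.
  H_2: rank ker ∂_2 − rank ∂_3 = (8 − 7) − 0 = 1, and there is no ∂_3, so H_2 = Z.

(K is a triangulation of the 2-sphere S^2.)

H_0 ≅ Z,  H_1 = 0,  H_2 ≅ Z.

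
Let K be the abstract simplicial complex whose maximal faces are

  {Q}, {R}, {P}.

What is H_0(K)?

H_0 = Z^3.

Fix the vertex order P < Q < R and write every simplex with vertices in increasing order. Then dim K = 0 and the simplices of K are:

  0-simplices (3): P, Q, R

giving chain groups C_0 ≅ Z^3.

Now H_k = ker ∂_k / im ∂_{k+1}, so:

  H_0: rank C_0 − rank ∂_1 = 3 − 0 = 3, and there is no ∂_1, so H_0 = Z^3.

(K is a triangulation of a set of 3 points.)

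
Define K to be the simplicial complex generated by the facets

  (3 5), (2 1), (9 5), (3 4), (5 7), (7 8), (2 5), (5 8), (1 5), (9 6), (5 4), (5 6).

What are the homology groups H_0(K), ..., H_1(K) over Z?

Fix the vertex order 1 < 2 < 3 < 4 < 5 < 6 < 7 < 8 < 9 and write every simplex with vertices in increasing order. Then dim K = 1 and the simplices of K are:

  0-simplices (9): [1], [2], [3], [4], [5], [6], [7], [8], [9]
  1-simplices (12): [1,2], [1,5], [2,5], [3,4], [3,5], [4,5], [5,6], [5,7], [5,8], [5,9], [6,9], [7,8]

giving chain groups C_0 ≅ Z^9, C_1 ≅ Z^12.

Boundary ∂_1: C_1 → C_0 is given by ∂[p,q] = [q] − [p]. For instance
  ∂[4,5] = [5] − [4].
As a 9×12 matrix over Z this has rank 8, with invariant factors (1,1,1,1,1,1,1,1).

From H_k ≅ ker(∂_k) / im(∂_{k+1}) we obtain:

  H_0: rank C_0 − rank ∂_1 = 9 − 8 = 1, and the invariant factors of ∂_1 are all 1, so H_0 ≅ Z.
  H_1: rank ker ∂_1 − rank ∂_2 = (12 − 8) − 0 = 4, and there is no ∂_2, so H_1 ≅ Z^4.

(K is a triangulation of a wedge of 4 circles.)

H_0 = Z,  H_1 = Z^4.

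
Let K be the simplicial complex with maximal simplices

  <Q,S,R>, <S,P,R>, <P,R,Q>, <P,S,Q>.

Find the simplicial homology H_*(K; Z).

H_0 = Z,  H_1 = 0,  H_2 = Z.

K has 4 vertices, 6 edges, 4 triangles.
rank ∂_0 = 0, rank ∂_1 = 3 ⇒ b_0 = 4 − 0 − 3 = 1; all invariant factors of ∂_1 are 1 so no torsion. So H_0 ≅ Z.
rank ∂_1 = 3, rank ∂_2 = 3 ⇒ b_1 = 6 − 3 − 3 = 0; all invariant factors of ∂_2 are 1 so no torsion. So H_1 ≅ 0.
rank ∂_2 = 3, rank ∂_3 = 0 ⇒ b_2 = 4 − 3 − 0 = 1. So H_2 ≅ Z.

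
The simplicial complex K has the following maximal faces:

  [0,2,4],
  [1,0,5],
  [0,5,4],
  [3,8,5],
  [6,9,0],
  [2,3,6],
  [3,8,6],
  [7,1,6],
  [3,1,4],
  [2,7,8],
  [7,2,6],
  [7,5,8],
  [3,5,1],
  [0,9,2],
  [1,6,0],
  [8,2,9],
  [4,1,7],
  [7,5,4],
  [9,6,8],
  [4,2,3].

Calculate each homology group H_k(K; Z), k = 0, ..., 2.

Fix the vertex order 0 < 1 < 2 < 3 < 4 < 5 < 6 < 7 < 8 < 9 and write every simplex with vertices in increasing order. Then dim K = 2 and the simplices of K are:

  0-simplices (10): [0], [1], [2], [3], [4], [5], [6], [7], [8], [9]
  1-simplices (30): (30 of them)
  2-simplices (20): (20 of them)

giving chain groups C_0 ≅ Z^10, C_1 ≅ Z^30, C_2 ≅ Z^20.

∂_1: C_1 → C_0 maps an edge to its endpoints' difference, ∂[p,q] = q − p.
The 10×30 boundary matrix has rank 9 and Smith normal form diag(1,1,1,1,1,1,1,1,1).

The boundary map ∂_2: C_2 → C_1 maps a triangle to the signed sum of its edges. For instance
  ∂[2,8,9] = [8,9] − [2,9] + [2,8],
  ∂[2,7,8] = [7,8] − [2,8] + [2,7].
The 30×20 boundary matrix has rank 20 and Smith normal form diag(1,1,1,1,1,1,1,1,1,1,1,1,1,1,1,1,1,1,1,2).

Reading off H_k = ker ∂_k / im ∂_{k+1}:

  H_0: rank C_0 − rank ∂_1 = 10 − 9 = 1, and the invariant factors of ∂_1 are all 1, so H_0 = Z.
  H_1: rank ker ∂_1 − rank ∂_2 = (30 − 9) − 20 = 1, and ∂_2 has invariant factor 2 > 1, so H_1 = Z ⊕ Z/2.
  H_2: rank ker ∂_2 − rank ∂_3 = (20 − 20) − 0 = 0, and there is no ∂_3, so H_2 = 0.

(K is a triangulation of the Klein bottle.)

H_0 = Z,  H_1 = Z ⊕ Z/2,  H_2 = 0.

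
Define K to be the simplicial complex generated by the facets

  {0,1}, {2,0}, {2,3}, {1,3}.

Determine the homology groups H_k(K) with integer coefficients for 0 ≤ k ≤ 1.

H_0 = Z,  H_1 = Z.

Fix the vertex order 0 < 1 < 2 < 3 and write every simplex with vertices in increasing order. Then dim K = 1 and the simplices of K are:

  0-simplices (4): [0], [1], [2], [3]
  1-simplices (4): [0,1], [0,2], [1,3], [2,3]

so the chain groups are C_0 ≅ Z^4, C_1 ≅ Z^4.

∂_1: C_1 → C_0 maps an edge to its endpoints' difference, ∂[p,q] = q − p.
The resulting 4×4 matrix has rank 3, and its Smith normal form has invariant factors (1,1,1).

Now H_k = ker ∂_k / im ∂_{k+1}, so:

  H_0: rank C_0 − rank ∂_1 = 4 − 3 = 1, and the invariant factors of ∂_1 are all 1, so H_0 ≅ Z.
  H_1: rank ker ∂_1 − rank ∂_2 = (4 − 3) − 0 = 1, and there is no ∂_2, so H_1 ≅ Z.

As a check, the Euler characteristic is 4 − 4 = 0, which agrees with 1 − 1 = 0.
(K is a triangulation of the circle S^1.)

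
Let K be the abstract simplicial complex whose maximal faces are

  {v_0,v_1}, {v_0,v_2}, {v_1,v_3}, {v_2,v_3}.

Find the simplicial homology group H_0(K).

Take the total order v_0 < v_1 < v_2 < v_3 on the vertex set. Then K (dimension 1) consists of the simplices:

  0-simplices (4): [v_0], [v_1], [v_2], [v_3]
  1-simplices (4): [v_0,v_1], [v_0,v_2], [v_1,v_3], [v_2,v_3]

giving chain groups C_0 ≅ Z^4, C_1 ≅ Z^4.

The boundary map ∂_1: C_1 → C_0 is given by ∂[p,q] = [q] − [p]. For instance
  ∂[v_1,v_3] = [v_3] − [v_1].
The resulting 4×4 matrix has rank 3, and its Smith normal form has invariant factors (1,1,1).

From H_k ≅ ker(∂_k) / im(∂_{k+1}) we obtain:

  H_0: rank C_0 − rank ∂_1 = 4 − 3 = 1, and the invariant factors of ∂_1 are all 1, so H_0 ≅ Z.

(K is a triangulation of the circle S^1.)

H_0 = Z.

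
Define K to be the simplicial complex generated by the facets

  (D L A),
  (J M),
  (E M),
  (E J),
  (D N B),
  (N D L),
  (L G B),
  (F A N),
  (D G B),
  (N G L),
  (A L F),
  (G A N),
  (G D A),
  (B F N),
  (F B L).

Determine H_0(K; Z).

We work with the vertex ordering A < B < D < E < F < G < J < L < M < N. The simplices of K, each written with vertices in increasing order, are:

  0-simplices (10): A, B, D, E, F, G, J, L, M, N
  1-simplices (21): AD, AF, AG, AL, AN, BD, BF, BG, BL, BN, DG, DL, DN, EJ, EM, FL, FN, GL, GN, JM, LN
  2-simplices (12): ADG, ADL, AFL, AFN, AGN, BDG, BDN, BFL, BFN, BGL, DLN, GLN

Hence C_0 ≅ Z^10, C_1 ≅ Z^21, C_2 ≅ Z^12.

Boundary ∂_1: C_1 → C_0 is given by ∂[p,q] = [q] − [p]. For instance
  ∂EM = M − E.
The 10×21 boundary matrix has rank 8 and Smith normal form diag(1,1,1,1,1,1,1,1).

The boundary map ∂_2: C_2 → C_1 sends each 2-simplex [p,q,r] to [q,r] − [p,r] + [p,q]. For instance
  ∂BFN = FN − BN + BF,
  ∂AFN = FN − AN + AF.
As a 21×12 matrix over Z this has rank 12, with invariant factors (1,1,1,1,1,1,1,1,1,1,1,2).

Reading off H_k = ker ∂_k / im ∂_{k+1}:

  H_0: rank C_0 − rank ∂_1 = 10 − 8 = 2, and the invariant factors of ∂_1 are all 1, so H_0 = Z^2.

H_0 = Z^2.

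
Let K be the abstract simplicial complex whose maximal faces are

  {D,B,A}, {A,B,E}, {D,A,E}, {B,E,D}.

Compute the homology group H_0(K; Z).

H_0 ≅ Z.

Fix the vertex order A < B < D < E and write every simplex with vertices in increasing order. Then dim K = 2 and the simplices of K are:

  0-simplices (4): A, B, D, E
  1-simplices (6): AB, AD, AE, BD, BE, DE
  2-simplices (4): ABD, ABE, ADE, BDE

giving chain groups C_0 ≅ Z^4, C_1 ≅ Z^6, C_2 ≅ Z^4.

The boundary map ∂_1: C_1 → C_0 is given by ∂[p,q] = [q] − [p]. For instance
  ∂AB = B − A.
The 4×6 boundary matrix has rank 3 and Smith normal form diag(1,1,1).

The boundary map ∂_2: C_2 → C_1 maps a triangle to the signed sum of its edges. For instance
  ∂ABE = BE − AE + AB,
  ∂ABD = BD − AD + AB.
This gives a 6×4 integer matrix of rank 3; reducing to Smith normal form yields diagonal entries (1,1,1).

From H_k ≅ ker(∂_k) / im(∂_{k+1}) we obtain:

  H_0: rank C_0 − rank ∂_1 = 4 − 3 = 1, and the invariant factors of ∂_1 are all 1, so H_0 = Z.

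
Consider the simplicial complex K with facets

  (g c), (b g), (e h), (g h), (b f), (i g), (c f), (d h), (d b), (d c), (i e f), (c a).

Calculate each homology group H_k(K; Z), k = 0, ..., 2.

Take the total order a < b < c < d < e < f < g < h < i on the vertex set. Then K (dimension 2) consists of the simplices:

  0-simplices (9): a, b, c, d, e, f, g, h, i
  1-simplices (14): ac, bd, bf, bg, cd, cf, cg, dh, ef, eh, ei, fi, gh, gi
  2-simplices (1): efi

so the chain groups are C_0 ≅ Z^9, C_1 ≅ Z^14, C_2 ≅ Z^1.

∂_1: C_1 → C_0 sends each edge [p,q] (with p < q) to q − p.
As a 9×14 matrix over Z this has rank 8, with invariant factors (1,1,1,1,1,1,1,1).

The boundary map ∂_2: C_2 → C_1 maps a triangle to the signed sum of its edges. For instance
  ∂efi = fi − ei + ef.
As a 14×1 matrix over Z this has rank 1, with invariant factors (1).

Reading off H_k = ker ∂_k / im ∂_{k+1}:

  H_0: rank C_0 − rank ∂_1 = 9 − 8 = 1, and the invariant factors of ∂_1 are all 1, so H_0 = Z.
  H_1: rank ker ∂_1 − rank ∂_2 = (14 − 8) − 1 = 5, and the invariant factors of ∂_2 are all 1, so H_1 = Z^5.
  H_2: rank ker ∂_2 − rank ∂_3 = (1 − 1) − 0 = 0, and there is no ∂_3, so H_2 = 0.

As a check, the Euler characteristic is 9 − 14 + 1 = -4, which agrees with 1 − 5 + 0 = -4.

H_0 = Z,  H_1 = Z^5,  H_2 = 0.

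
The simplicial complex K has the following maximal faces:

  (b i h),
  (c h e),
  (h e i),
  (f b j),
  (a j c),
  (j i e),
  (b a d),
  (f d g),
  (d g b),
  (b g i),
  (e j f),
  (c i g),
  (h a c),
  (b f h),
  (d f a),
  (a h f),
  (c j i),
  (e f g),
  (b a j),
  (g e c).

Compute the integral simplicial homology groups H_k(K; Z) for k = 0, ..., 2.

H_0 = Z,  H_1 = Z ⊕ Z/2,  H_2 = 0.

We work with the vertex ordering a < b < c < d < e < f < g < h < i < j. The simplices of K, each written with vertices in increasing order, are:

  0-simplices (10): a, b, c, d, e, f, g, h, i, j
  1-simplices (30): ab, ac, ad, af, ah, aj, bd, bf, bg, bh, bi, bj, ce, cg, ch, ci, cj, df, dg, ef, eg, eh, ei, ej, fg, fh, fj, gi, hi, ij
  2-simplices (20): abd, abj, ach, acj, adf, afh, bdg, bfh, bfj, bgi, bhi, ceg, ceh, cgi, cij, dfg, efg, efj, ehi, eij

giving chain groups C_0 ≅ Z^10, C_1 ≅ Z^30, C_2 ≅ Z^20.

Boundary ∂_1: C_1 → C_0 maps an edge to its endpoints' difference, ∂[p,q] = q − p. For instance
  ∂ef = f − e.
The 10×30 boundary matrix has rank 9 and Smith normal form diag(1,1,1,1,1,1,1,1,1).

The boundary map ∂_2: C_2 → C_1 maps a triangle to the signed sum of its edges. For instance
  ∂bgi = gi − bi + bg,
  ∂abj = bj − aj + ab.
The resulting 30×20 matrix has rank 20, and its Smith normal form has invariant factors (1,1,1,1,1,1,1,1,1,1,1,1,1,1,1,1,1,1,1,2).

From H_k ≅ ker(∂_k) / im(∂_{k+1}) we obtain:

  H_0: rank C_0 − rank ∂_1 = 10 − 9 = 1, and the invariant factors of ∂_1 are all 1, so H_0 = Z.
  H_1: rank ker ∂_1 − rank ∂_2 = (30 − 9) − 20 = 1, and ∂_2 has invariant factor 2 > 1, so H_1 = Z ⊕ Z/2.
  H_2: rank ker ∂_2 − rank ∂_3 = (20 − 20) − 0 = 0, and there is no ∂_3, so H_2 = 0.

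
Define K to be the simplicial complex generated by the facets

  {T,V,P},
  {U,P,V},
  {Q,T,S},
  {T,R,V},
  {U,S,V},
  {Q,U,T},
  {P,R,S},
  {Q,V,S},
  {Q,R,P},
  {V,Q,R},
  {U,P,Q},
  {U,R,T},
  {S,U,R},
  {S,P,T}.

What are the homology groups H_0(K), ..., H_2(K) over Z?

H_0 ≅ Z,  H_1 ≅ Z^2,  H_2 ≅ Z.

Order the vertices as P < Q < R < S < T < U < V. Listing each simplex with vertices in this order, K has dimension 2 with simplices:

  0-simplices (7): P, Q, R, S, T, U, V
  1-simplices (21): PQ, PR, PS, PT, PU, PV, QR, QS, QT, QU, QV, RS, RT, RU, RV, ST, SU, SV, TU, TV, UV
  2-simplices (14): PQR, PQU, PRS, PST, PTV, PUV, QRV, QST, QSV, QTU, RSU, RTU, RTV, SUV

giving chain groups C_0 ≅ Z^7, C_1 ≅ Z^21, C_2 ≅ Z^14.

The boundary map ∂_1: C_1 → C_0 maps an edge to its endpoints' difference, ∂[p,q] = q − p.
The 7×21 boundary matrix has rank 6 and Smith normal form diag(1,1,1,1,1,1).

The boundary map ∂_2: C_2 → C_1 maps a triangle to the signed sum of its edges. For instance
  ∂RSU = SU − RU + RS,
  ∂RTU = TU − RU + RT.
This gives a 21×14 integer matrix of rank 13; reducing to Smith normal form yields diagonal entries (1,1,1,1,1,1,1,1,1,1,1,1,1).

Now H_k = ker ∂_k / im ∂_{k+1}, so:

  H_0: rank C_0 − rank ∂_1 = 7 − 6 = 1, and the invariant factors of ∂_1 are all 1, so H_0 ≅ Z.
  H_1: rank ker ∂_1 − rank ∂_2 = (21 − 6) − 13 = 2, and the invariant factors of ∂_2 are all 1, so H_1 ≅ Z^2.
  H_2: rank ker ∂_2 − rank ∂_3 = (14 − 13) − 0 = 1, and there is no ∂_3, so H_2 ≅ Z.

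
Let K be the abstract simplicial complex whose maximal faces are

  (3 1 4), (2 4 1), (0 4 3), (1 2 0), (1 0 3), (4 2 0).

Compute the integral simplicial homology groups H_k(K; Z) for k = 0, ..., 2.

H_0 ≅ Z,  H_1 = 0,  H_2 ≅ Z.

Fix the vertex order 0 < 1 < 2 < 3 < 4 and write every simplex with vertices in increasing order. Then dim K = 2 and the simplices of K are:

  0-simplices (5): [0], [1], [2], [3], [4]
  1-simplices (9): [0,1], [0,2], [0,3], [0,4], [1,2], [1,3], [1,4], [2,4], [3,4]
  2-simplices (6): [0,1,2], [0,1,3], [0,2,4], [0,3,4], [1,2,4], [1,3,4]

so the chain groups are C_0 ≅ Z^5, C_1 ≅ Z^9, C_2 ≅ Z^6.

The boundary map ∂_1: C_1 → C_0 sends each edge [p,q] (with p < q) to q − p. For instance
  ∂[0,4] = [4] − [0].
The resulting 5×9 matrix has rank 4, and its Smith normal form has invariant factors (1,1,1,1).

∂_2: C_2 → C_1 maps a triangle to the signed sum of its edges. For instance
  ∂[1,3,4] = [3,4] − [1,4] + [1,3],
  ∂[0,2,4] = [2,4] − [0,4] + [0,2].
The 9×6 boundary matrix has rank 5 and Smith normal form diag(1,1,1,1,1).

Now H_k = ker ∂_k / im ∂_{k+1}, so:

  H_0: rank C_0 − rank ∂_1 = 5 − 4 = 1, and the invariant factors of ∂_1 are all 1, so H_0 = Z.
  H_1: rank ker ∂_1 − rank ∂_2 = (9 − 4) − 5 = 0, and the invariant factors of ∂_2 are all 1, so H_1 = 0.
  H_2: rank ker ∂_2 − rank ∂_3 = (6 − 5) − 0 = 1, and there is no ∂_3, so H_2 = Z.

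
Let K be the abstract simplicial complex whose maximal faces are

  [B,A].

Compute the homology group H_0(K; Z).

H_0 ≅ Z.

We work with the vertex ordering A < B. The simplices of K, each written with vertices in increasing order, are:

  0-simplices (2): A, B
  1-simplices (1): AB

Hence C_0 ≅ Z^2, C_1 ≅ Z^1.

The boundary map ∂_1: C_1 → C_0 sends each edge [p,q] (with p < q) to q − p. For instance
  ∂AB = B − A.
This gives a 2×1 integer matrix of rank 1; reducing to Smith normal form yields diagonal entries (1).

Now H_k = ker ∂_k / im ∂_{k+1}, so:

  H_0: rank C_0 − rank ∂_1 = 2 − 1 = 1, and the invariant factors of ∂_1 are all 1, so H_0 ≅ Z.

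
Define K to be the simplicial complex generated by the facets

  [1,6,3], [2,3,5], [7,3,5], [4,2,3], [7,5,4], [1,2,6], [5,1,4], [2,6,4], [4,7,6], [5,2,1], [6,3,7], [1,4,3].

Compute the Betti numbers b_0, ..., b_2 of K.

b_0 = 1, b_1 = 0, b_2 = 0.

K has 7 vertices, 18 edges, 12 triangles.
rank ∂_0 = 0, rank ∂_1 = 6 ⇒ b_0 = 7 − 0 − 6 = 1; all invariant factors of ∂_1 are 1 so no torsion. So H_0 = Z.
rank ∂_1 = 6, rank ∂_2 = 12 ⇒ b_1 = 18 − 6 − 12 = 0; ∂_2 has invariant factor(s) [2] giving torsion. So H_1 = Z/2Z.
rank ∂_2 = 12, rank ∂_3 = 0 ⇒ b_2 = 12 − 12 − 0 = 0. So H_2 = 0.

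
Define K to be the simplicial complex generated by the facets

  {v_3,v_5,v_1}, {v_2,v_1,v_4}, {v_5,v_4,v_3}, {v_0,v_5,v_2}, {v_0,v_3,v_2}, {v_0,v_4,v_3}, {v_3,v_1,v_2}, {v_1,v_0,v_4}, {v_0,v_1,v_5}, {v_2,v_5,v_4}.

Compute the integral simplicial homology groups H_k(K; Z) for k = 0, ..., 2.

H_0 = Z,  H_1 = Z/2,  H_2 = 0.

Order the vertices as v_0 < v_1 < v_2 < v_3 < v_4 < v_5. Listing each simplex with vertices in this order, K has dimension 2 with simplices:

  0-simplices (6): [v_0], [v_1], [v_2], [v_3], [v_4], [v_5]
  1-simplices (15): (15 of them)
  2-simplices (10): [v_0,v_1,v_4], [v_0,v_1,v_5], [v_0,v_2,v_3], [v_0,v_2,v_5], [v_0,v_3,v_4], [v_1,v_2,v_3], [v_1,v_2,v_4], [v_1,v_3,v_5], [v_2,v_4,v_5], [v_3,v_4,v_5]

Hence C_0 ≅ Z^6, C_1 ≅ Z^15, C_2 ≅ Z^10.

∂_1: C_1 → C_0 is given by ∂[p,q] = [q] − [p]. For instance
  ∂[v_1,v_4] = [v_4] − [v_1].
As a 6×15 matrix over Z this has rank 5, with invariant factors (1,1,1,1,1).

Boundary ∂_2: C_2 → C_1 acts by ∂[p,q,r] = [q,r] − [p,r] + [p,q]. For instance
  ∂[v_2,v_4,v_5] = [v_4,v_5] − [v_2,v_5] + [v_2,v_4],
  ∂[v_0,v_3,v_4] = [v_3,v_4] − [v_0,v_4] + [v_0,v_3].
As a 15×10 matrix over Z this has rank 10, with invariant factors (1,1,1,1,1,1,1,1,1,2).

From H_k ≅ ker(∂_k) / im(∂_{k+1}) we obtain:

  H_0: rank C_0 − rank ∂_1 = 6 − 5 = 1, and the invariant factors of ∂_1 are all 1, so H_0 = Z.
  H_1: rank ker ∂_1 − rank ∂_2 = (15 − 5) − 10 = 0, and ∂_2 has invariant factor 2 > 1, so H_1 = Z/2.
  H_2: rank ker ∂_2 − rank ∂_3 = (10 − 10) − 0 = 0, and there is no ∂_3, so H_2 = 0.

(K is a triangulation of the real projective plane RP^2.)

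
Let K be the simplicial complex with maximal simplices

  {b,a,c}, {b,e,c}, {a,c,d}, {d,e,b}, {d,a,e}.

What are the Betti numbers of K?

K has 5 vertices, 10 edges, 5 triangles.
rank ∂_0 = 0, rank ∂_1 = 4 ⇒ b_0 = 5 − 0 − 4 = 1; all invariant factors of ∂_1 are 1 so no torsion. So H_0 ≅ Z.
rank ∂_1 = 4, rank ∂_2 = 5 ⇒ b_1 = 10 − 4 − 5 = 1; all invariant factors of ∂_2 are 1 so no torsion. So H_1 ≅ Z.
rank ∂_2 = 5, rank ∂_3 = 0 ⇒ b_2 = 5 − 5 − 0 = 0. So H_2 ≅ 0.

b_0 = 1, b_1 = 1, b_2 = 0.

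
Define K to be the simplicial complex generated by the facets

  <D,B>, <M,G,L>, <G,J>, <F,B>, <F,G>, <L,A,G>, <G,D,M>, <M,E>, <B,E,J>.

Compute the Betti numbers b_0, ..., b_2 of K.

Fix the vertex order A < B < D < E < F < G < J < L < M and write every simplex with vertices in increasing order. Then dim K = 2 and the simplices of K are:

  0-simplices (9): A, B, D, E, F, G, J, L, M
  1-simplices (15): AG, AL, BD, BE, BF, BJ, DG, DM, EJ, EM, FG, GJ, GL, GM, LM
  2-simplices (4): AGL, BEJ, DGM, GLM

so the chain groups are C_0 ≅ Z^9, C_1 ≅ Z^15, C_2 ≅ Z^4.

∂_1: C_1 → C_0 is given by ∂[p,q] = [q] − [p]. For instance
  ∂FG = G − F.
The 9×15 boundary matrix has rank 8 and Smith normal form diag(1,1,1,1,1,1,1,1).

∂_2: C_2 → C_1 sends each 2-simplex [p,q,r] to [q,r] − [p,r] + [p,q]. For instance
  ∂DGM = GM − DM + DG,
  ∂GLM = LM − GM + GL.
This gives a 15×4 integer matrix of rank 4; reducing to Smith normal form yields diagonal entries (1,1,1,1).

From H_k ≅ ker(∂_k) / im(∂_{k+1}) we obtain:

  H_0: rank C_0 − rank ∂_1 = 9 − 8 = 1, and the invariant factors of ∂_1 are all 1, so H_0 = Z.
  H_1: rank ker ∂_1 − rank ∂_2 = (15 − 8) − 4 = 3, and the invariant factors of ∂_2 are all 1, so H_1 = Z^3.
  H_2: rank ker ∂_2 − rank ∂_3 = (4 − 4) − 0 = 0, and there is no ∂_3, so H_2 = 0.

As a check, the Euler characteristic is 9 − 15 + 4 = -2, which agrees with 1 − 3 + 0 = -2.

Hence the Betti numbers are b_0 = 1, b_1 = 3, b_2 = 0.

b_0 = 1, b_1 = 3, b_2 = 0.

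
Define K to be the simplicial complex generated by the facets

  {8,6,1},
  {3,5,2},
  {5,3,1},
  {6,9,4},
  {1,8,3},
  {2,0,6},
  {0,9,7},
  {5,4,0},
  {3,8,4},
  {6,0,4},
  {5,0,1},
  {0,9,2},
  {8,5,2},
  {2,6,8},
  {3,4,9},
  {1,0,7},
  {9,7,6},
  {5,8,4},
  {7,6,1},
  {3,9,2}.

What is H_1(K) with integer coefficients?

H_1 ≅ Z ⊕ Z/2.

We work with the vertex ordering 0 < 1 < 2 < 3 < 4 < 5 < 6 < 7 < 8 < 9. The simplices of K, each written with vertices in increasing order, are:

  0-simplices (10): [0], [1], [2], [3], [4], [5], [6], [7], [8], [9]
  1-simplices (30): (30 of them)
  2-simplices (20): (20 of them)

Hence C_0 ≅ Z^10, C_1 ≅ Z^30, C_2 ≅ Z^20.

The boundary map ∂_1: C_1 → C_0 is given by ∂[p,q] = [q] − [p]. For instance
  ∂[0,9] = [9] − [0].
This gives a 10×30 integer matrix of rank 9; reducing to Smith normal form yields diagonal entries (1,1,1,1,1,1,1,1,1).

∂_2: C_2 → C_1 sends each 2-simplex [p,q,r] to [q,r] − [p,r] + [p,q]. For instance
  ∂[0,2,9] = [2,9] − [0,9] + [0,2],
  ∂[0,2,6] = [2,6] − [0,6] + [0,2].
As a 30×20 matrix over Z this has rank 20, with invariant factors (1,1,1,1,1,1,1,1,1,1,1,1,1,1,1,1,1,1,1,2).

Reading off H_k = ker ∂_k / im ∂_{k+1}:

  H_1: rank ker ∂_1 − rank ∂_2 = (30 − 9) − 20 = 1, and ∂_2 has invariant factor 2 > 1, so H_1 ≅ Z ⊕ Z/2.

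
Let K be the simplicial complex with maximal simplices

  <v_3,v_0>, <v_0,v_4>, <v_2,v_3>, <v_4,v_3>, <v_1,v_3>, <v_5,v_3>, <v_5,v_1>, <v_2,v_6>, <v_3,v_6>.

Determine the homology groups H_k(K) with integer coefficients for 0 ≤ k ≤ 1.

H_0 = Z,  H_1 = Z^3.

Take the total order v_0 < v_1 < v_2 < v_3 < v_4 < v_5 < v_6 on the vertex set. Then K (dimension 1) consists of the simplices:

  0-simplices (7): [v_0], [v_1], [v_2], [v_3], [v_4], [v_5], [v_6]
  1-simplices (9): [v_0,v_3], [v_0,v_4], [v_1,v_3], [v_1,v_5], [v_2,v_3], [v_2,v_6], [v_3,v_4], [v_3,v_5], [v_3,v_6]

so the chain groups are C_0 ≅ Z^7, C_1 ≅ Z^9.

∂_1: C_1 → C_0 is given by ∂[p,q] = [q] − [p]. For instance
  ∂[v_2,v_6] = [v_6] − [v_2].
The resulting 7×9 matrix has rank 6, and its Smith normal form has invariant factors (1,1,1,1,1,1).

From H_k ≅ ker(∂_k) / im(∂_{k+1}) we obtain:

  H_0: rank C_0 − rank ∂_1 = 7 − 6 = 1, and the invariant factors of ∂_1 are all 1, so H_0 ≅ Z.
  H_1: rank ker ∂_1 − rank ∂_2 = (9 − 6) − 0 = 3, and there is no ∂_2, so H_1 ≅ Z^3.

(K is a triangulation of a wedge of 3 circles.)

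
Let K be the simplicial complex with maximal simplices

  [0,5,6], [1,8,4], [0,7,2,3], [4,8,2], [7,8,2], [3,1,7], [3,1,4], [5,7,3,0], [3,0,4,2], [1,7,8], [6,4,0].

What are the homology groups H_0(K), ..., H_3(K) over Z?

Fix the vertex order 0 < 1 < 2 < 3 < 4 < 5 < 6 < 7 < 8 and write every simplex with vertices in increasing order. Then dim K = 3 and the simplices of K are:

  0-simplices (9): [0], [1], [2], [3], [4], [5], [6], [7], [8]
  1-simplices (22): [0,2], [0,3], [0,4], [0,5], [0,6], [0,7], [1,3], [1,4], [1,7], [1,8], [2,3], [2,4], [2,7], [2,8], [3,4], [3,5], [3,7], [4,6], [4,8], [5,6], [5,7], [7,8]
  2-simplices (18): [0,2,3], [0,2,4], [0,2,7], [0,3,4], [0,3,5], [0,3,7], [0,4,6], [0,5,6], [0,5,7], [1,3,4], [1,3,7], [1,4,8], [1,7,8], [2,3,4], [2,3,7], [2,4,8], [2,7,8], [3,5,7]
  3-simplices (3): [0,2,3,4], [0,2,3,7], [0,3,5,7]

so the chain groups are C_0 ≅ Z^9, C_1 ≅ Z^22, C_2 ≅ Z^18, C_3 ≅ Z^3.

∂_1: C_1 → C_0 sends each edge [p,q] (with p < q) to q − p.
The 9×22 boundary matrix has rank 8 and Smith normal form diag(1,1,1,1,1,1,1,1).

∂_2: C_2 → C_1 acts by ∂[p,q,r] = [q,r] − [p,r] + [p,q]. For instance
  ∂[1,3,4] = [3,4] − [1,4] + [1,3],
  ∂[1,7,8] = [7,8] − [1,8] + [1,7].
This gives a 22×18 integer matrix of rank 14; reducing to Smith normal form yields diagonal entries (1,1,1,1,1,1,1,1,1,1,1,1,1,1).

The boundary map ∂_3: C_3 → C_2 sends each 3-simplex σ to the alternating sum Σ_i (−1)^i (σ with its i-th vertex removed). For instance
  ∂[0,2,3,4] = [2,3,4] − [0,3,4] + [0,2,4] − [0,2,3],
  ∂[0,3,5,7] = [3,5,7] − [0,5,7] + [0,3,7] − [0,3,5].
The resulting 18×3 matrix has rank 3, and its Smith normal form has invariant factors (1,1,1).

Reading off H_k = ker ∂_k / im ∂_{k+1}:

  H_0: rank C_0 − rank ∂_1 = 9 − 8 = 1, and the invariant factors of ∂_1 are all 1, so H_0 ≅ Z.
  H_1: rank ker ∂_1 − rank ∂_2 = (22 − 8) − 14 = 0, and the invariant factors of ∂_2 are all 1, so H_1 ≅ 0.
  H_2: rank ker ∂_2 − rank ∂_3 = (18 − 14) − 3 = 1, and the invariant factors of ∂_3 are all 1, so H_2 ≅ Z.
  H_3: rank ker ∂_3 − rank ∂_4 = (3 − 3) − 0 = 0, and there is no ∂_4, so H_3 ≅ 0.

As a check, the Euler characteristic is 9 − 22 + 18 − 3 = 2, which agrees with 1 − 0 + 1 − 0 = 2.

H_0 ≅ Z,  H_1 = 0,  H_2 ≅ Z,  H_3 = 0.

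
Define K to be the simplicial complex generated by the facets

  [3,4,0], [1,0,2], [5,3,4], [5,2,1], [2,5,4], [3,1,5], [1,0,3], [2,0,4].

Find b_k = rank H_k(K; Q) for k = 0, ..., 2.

b_0 = 1, b_1 = 0, b_2 = 1.

K has 6 vertices, 12 edges, 8 triangles.
rank ∂_0 = 0, rank ∂_1 = 5 ⇒ b_0 = 6 − 0 − 5 = 1; all invariant factors of ∂_1 are 1 so no torsion. So H_0 ≅ Z.
rank ∂_1 = 5, rank ∂_2 = 7 ⇒ b_1 = 12 − 5 − 7 = 0; all invariant factors of ∂_2 are 1 so no torsion. So H_1 ≅ 0.
rank ∂_2 = 7, rank ∂_3 = 0 ⇒ b_2 = 8 − 7 − 0 = 1. So H_2 ≅ Z.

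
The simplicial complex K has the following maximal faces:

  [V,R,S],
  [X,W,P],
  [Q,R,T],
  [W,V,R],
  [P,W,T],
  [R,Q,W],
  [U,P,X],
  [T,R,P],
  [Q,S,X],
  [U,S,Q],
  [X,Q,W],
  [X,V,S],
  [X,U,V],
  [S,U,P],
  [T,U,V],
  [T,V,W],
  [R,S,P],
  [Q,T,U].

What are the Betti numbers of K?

Fix the vertex order P < Q < R < S < T < U < V < W < X and write every simplex with vertices in increasing order. Then dim K = 2 and the simplices of K are:

  0-simplices (9): P, Q, R, S, T, U, V, W, X
  1-simplices (27): PR, PS, PT, PU, PW, PX, QR, QS, QT, QU, QW, QX, RS, RT, RV, RW, SU, SV, SX, TU, TV, TW, UV, UX, VW, VX, WX
  2-simplices (18): PRS, PRT, PSU, PTW, PUX, PWX, QRT, QRW, QSU, QSX, QTU, QWX, RSV, RVW, SVX, TUV, TVW, UVX

so the chain groups are C_0 ≅ Z^9, C_1 ≅ Z^27, C_2 ≅ Z^18.

∂_1: C_1 → C_0 sends each edge [p,q] (with p < q) to q − p.
This gives a 9×27 integer matrix of rank 8; reducing to Smith normal form yields diagonal entries (1,1,1,1,1,1,1,1).

Boundary ∂_2: C_2 → C_1 sends each 2-simplex [p,q,r] to [q,r] − [p,r] + [p,q]. For instance
  ∂QSX = SX − QX + QS,
  ∂TUV = UV − TV + TU.
The 27×18 boundary matrix has rank 18 and Smith normal form diag(1,1,1,1,1,1,1,1,1,1,1,1,1,1,1,1,1,2).

Now H_k = ker ∂_k / im ∂_{k+1}, so:

  H_0: rank C_0 − rank ∂_1 = 9 − 8 = 1, and the invariant factors of ∂_1 are all 1, so H_0 ≅ Z.
  H_1: rank ker ∂_1 − rank ∂_2 = (27 − 8) − 18 = 1, and ∂_2 has invariant factor 2 > 1, so H_1 ≅ Z ⊕ Z/2.
  H_2: rank ker ∂_2 − rank ∂_3 = (18 − 18) − 0 = 0, and there is no ∂_3, so H_2 ≅ 0.

(K is a triangulation of the Klein bottle.)

Hence the Betti numbers are b_0 = 1, b_1 = 1, b_2 = 0.

b_0 = 1, b_1 = 1, b_2 = 0.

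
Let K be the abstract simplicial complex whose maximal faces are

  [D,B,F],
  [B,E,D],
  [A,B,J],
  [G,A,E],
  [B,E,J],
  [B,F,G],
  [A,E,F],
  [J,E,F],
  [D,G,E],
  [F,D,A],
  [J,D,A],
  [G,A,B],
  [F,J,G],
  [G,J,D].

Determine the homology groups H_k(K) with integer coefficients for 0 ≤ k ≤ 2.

K has 7 vertices, 21 edges, 14 triangles.
rank ∂_0 = 0, rank ∂_1 = 6 ⇒ b_0 = 7 − 0 − 6 = 1; all invariant factors of ∂_1 are 1 so no torsion. So H_0 ≅ Z.
rank ∂_1 = 6, rank ∂_2 = 13 ⇒ b_1 = 21 − 6 − 13 = 2; all invariant factors of ∂_2 are 1 so no torsion. So H_1 ≅ Z^2.
rank ∂_2 = 13, rank ∂_3 = 0 ⇒ b_2 = 14 − 13 − 0 = 1. So H_2 ≅ Z.

H_0 ≅ Z,  H_1 ≅ Z^2,  H_2 ≅ Z.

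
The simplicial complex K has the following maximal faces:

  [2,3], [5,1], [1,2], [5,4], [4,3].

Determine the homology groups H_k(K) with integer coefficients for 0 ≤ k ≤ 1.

Fix the vertex order 1 < 2 < 3 < 4 < 5 and write every simplex with vertices in increasing order. Then dim K = 1 and the simplices of K are:

  0-simplices (5): [1], [2], [3], [4], [5]
  1-simplices (5): [1,2], [1,5], [2,3], [3,4], [4,5]

giving chain groups C_0 ≅ Z^5, C_1 ≅ Z^5.

The boundary map ∂_1: C_1 → C_0 is given by ∂[p,q] = [q] − [p]. For instance
  ∂[1,2] = [2] − [1].
As a 5×5 matrix over Z this has rank 4, with invariant factors (1,1,1,1).

From H_k ≅ ker(∂_k) / im(∂_{k+1}) we obtain:

  H_0: rank C_0 − rank ∂_1 = 5 − 4 = 1, and the invariant factors of ∂_1 are all 1, so H_0 ≅ Z.
  H_1: rank ker ∂_1 − rank ∂_2 = (5 − 4) − 0 = 1, and there is no ∂_2, so H_1 ≅ Z.

(K is a triangulation of the circle S^1.)

H_0 = Z,  H_1 = Z.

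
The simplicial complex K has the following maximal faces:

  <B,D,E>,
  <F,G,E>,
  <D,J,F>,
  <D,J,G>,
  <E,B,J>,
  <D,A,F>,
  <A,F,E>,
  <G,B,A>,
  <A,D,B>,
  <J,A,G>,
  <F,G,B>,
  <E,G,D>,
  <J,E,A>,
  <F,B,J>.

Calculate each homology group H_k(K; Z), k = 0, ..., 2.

H_0 ≅ Z,  H_1 ≅ Z^2,  H_2 ≅ Z.

Fix the vertex order A < B < D < E < F < G < J and write every simplex with vertices in increasing order. Then dim K = 2 and the simplices of K are:

  0-simplices (7): A, B, D, E, F, G, J
  1-simplices (21): AB, AD, AE, AF, AG, AJ, BD, BE, BF, BG, BJ, DE, DF, DG, DJ, EF, EG, EJ, FG, FJ, GJ
  2-simplices (14): ABD, ABG, ADF, AEF, AEJ, AGJ, BDE, BEJ, BFG, BFJ, DEG, DFJ, DGJ, EFG

Hence C_0 ≅ Z^7, C_1 ≅ Z^21, C_2 ≅ Z^14.

∂_1: C_1 → C_0 sends each edge [p,q] (with p < q) to q − p. For instance
  ∂DG = G − D.
As a 7×21 matrix over Z this has rank 6, with invariant factors (1,1,1,1,1,1).

Boundary ∂_2: C_2 → C_1 sends each 2-simplex [p,q,r] to [q,r] − [p,r] + [p,q]. For instance
  ∂ADF = DF − AF + AD,
  ∂BFG = FG − BG + BF.
This gives a 21×14 integer matrix of rank 13; reducing to Smith normal form yields diagonal entries (1,1,1,1,1,1,1,1,1,1,1,1,1).

Reading off H_k = ker ∂_k / im ∂_{k+1}:

  H_0: rank C_0 − rank ∂_1 = 7 − 6 = 1, and the invariant factors of ∂_1 are all 1, so H_0 = Z.
  H_1: rank ker ∂_1 − rank ∂_2 = (21 − 6) − 13 = 2, and the invariant factors of ∂_2 are all 1, so H_1 = Z^2.
  H_2: rank ker ∂_2 − rank ∂_3 = (14 − 13) − 0 = 1, and there is no ∂_3, so H_2 = Z.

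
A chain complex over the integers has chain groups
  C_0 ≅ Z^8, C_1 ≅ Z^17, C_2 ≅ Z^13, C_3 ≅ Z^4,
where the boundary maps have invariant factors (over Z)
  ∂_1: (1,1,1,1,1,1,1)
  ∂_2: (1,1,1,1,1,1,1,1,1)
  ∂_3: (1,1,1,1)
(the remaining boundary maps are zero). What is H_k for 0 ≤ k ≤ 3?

H_0 = Z,  H_1 = Z,  H_2 = 0,  H_3 = 0.

H_0: b_0 = 8 − 0 − 7 = 1; torsion from ∂_1 factors > 1: none. So H_0 = Z.
H_1: b_1 = 17 − 7 − 9 = 1; torsion from ∂_2 factors > 1: none. So H_1 = Z.
H_2: b_2 = 13 − 9 − 4 = 0; torsion from ∂_3 factors > 1: none. So H_2 = 0.
H_3: b_3 = 4 − 4 − 0 = 0; torsion from ∂_4 factors > 1: none. So H_3 = 0.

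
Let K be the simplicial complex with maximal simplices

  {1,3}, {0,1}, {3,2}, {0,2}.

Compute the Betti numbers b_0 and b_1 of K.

Fix the vertex order 0 < 1 < 2 < 3 and write every simplex with vertices in increasing order. Then dim K = 1 and the simplices of K are:

  0-simplices (4): [0], [1], [2], [3]
  1-simplices (4): [0,1], [0,2], [1,3], [2,3]

giving chain groups C_0 ≅ Z^4, C_1 ≅ Z^4.

The boundary map ∂_1: C_1 → C_0 sends each edge [p,q] (with p < q) to q − p. For instance
  ∂[0,1] = [1] − [0].
The 4×4 boundary matrix has rank 3 and Smith normal form diag(1,1,1).

From H_k ≅ ker(∂_k) / im(∂_{k+1}) we obtain:

  H_0: rank C_0 − rank ∂_1 = 4 − 3 = 1, and the invariant factors of ∂_1 are all 1, so H_0 = Z.
  H_1: rank ker ∂_1 − rank ∂_2 = (4 − 3) − 0 = 1, and there is no ∂_2, so H_1 = Z.

As a check, the Euler characteristic is 4 − 4 = 0, which agrees with 1 − 1 = 0.
(K is a triangulation of the circle S^1.)

Hence the Betti numbers are b_0 = 1, b_1 = 1.

b_0 = 1, b_1 = 1.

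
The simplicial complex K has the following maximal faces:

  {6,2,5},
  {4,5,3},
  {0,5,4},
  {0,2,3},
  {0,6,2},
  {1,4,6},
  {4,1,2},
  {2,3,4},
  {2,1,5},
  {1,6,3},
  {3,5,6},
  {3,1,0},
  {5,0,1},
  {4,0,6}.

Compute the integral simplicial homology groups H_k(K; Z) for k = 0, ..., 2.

H_0 ≅ Z,  H_1 ≅ Z^2,  H_2 ≅ Z.

We work with the vertex ordering 0 < 1 < 2 < 3 < 4 < 5 < 6. The simplices of K, each written with vertices in increasing order, are:

  0-simplices (7): [0], [1], [2], [3], [4], [5], [6]
  1-simplices (21): [0,1], [0,2], [0,3], [0,4], [0,5], [0,6], [1,2], [1,3], [1,4], [1,5], [1,6], [2,3], [2,4], [2,5], [2,6], [3,4], [3,5], [3,6], [4,5], [4,6], [5,6]
  2-simplices (14): [0,1,3], [0,1,5], [0,2,3], [0,2,6], [0,4,5], [0,4,6], [1,2,4], [1,2,5], [1,3,6], [1,4,6], [2,3,4], [2,5,6], [3,4,5], [3,5,6]

Hence C_0 ≅ Z^7, C_1 ≅ Z^21, C_2 ≅ Z^14.

∂_1: C_1 → C_0 sends each edge [p,q] (with p < q) to q − p. For instance
  ∂[0,5] = [5] − [0].
This gives a 7×21 integer matrix of rank 6; reducing to Smith normal form yields diagonal entries (1,1,1,1,1,1).

∂_2: C_2 → C_1 acts by ∂[p,q,r] = [q,r] − [p,r] + [p,q]. For instance
  ∂[2,5,6] = [5,6] − [2,6] + [2,5],
  ∂[1,4,6] = [4,6] − [1,6] + [1,4].
The resulting 21×14 matrix has rank 13, and its Smith normal form has invariant factors (1,1,1,1,1,1,1,1,1,1,1,1,1).

From H_k ≅ ker(∂_k) / im(∂_{k+1}) we obtain:

  H_0: rank C_0 − rank ∂_1 = 7 − 6 = 1, and the invariant factors of ∂_1 are all 1, so H_0 = Z.
  H_1: rank ker ∂_1 − rank ∂_2 = (21 − 6) − 13 = 2, and the invariant factors of ∂_2 are all 1, so H_1 = Z^2.
  H_2: rank ker ∂_2 − rank ∂_3 = (14 − 13) − 0 = 1, and there is no ∂_3, so H_2 = Z.

As a check, the Euler characteristic is 7 − 21 + 14 = 0, which agrees with 1 − 2 + 1 = 0.
(K is a triangulation of the torus T^2.)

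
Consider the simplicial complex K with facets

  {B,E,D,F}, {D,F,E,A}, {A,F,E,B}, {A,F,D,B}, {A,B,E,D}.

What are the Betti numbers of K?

We work with the vertex ordering A < B < D < E < F. The simplices of K, each written with vertices in increasing order, are:

  0-simplices (5): A, B, D, E, F
  1-simplices (10): AB, AD, AE, AF, BD, BE, BF, DE, DF, EF
  2-simplices (10): ABD, ABE, ABF, ADE, ADF, AEF, BDE, BDF, BEF, DEF
  3-simplices (5): ABDE, ABDF, ABEF, ADEF, BDEF

giving chain groups C_0 ≅ Z^5, C_1 ≅ Z^10, C_2 ≅ Z^10, C_3 ≅ Z^5.

∂_1: C_1 → C_0 sends each edge [p,q] (with p < q) to q − p.
The 5×10 boundary matrix has rank 4 and Smith normal form diag(1,1,1,1).

The boundary map ∂_2: C_2 → C_1 sends each 2-simplex [p,q,r] to [q,r] − [p,r] + [p,q]. For instance
  ∂ADF = DF − AF + AD,
  ∂AEF = EF − AF + AE.
As a 10×10 matrix over Z this has rank 6, with invariant factors (1,1,1,1,1,1).

The boundary map ∂_3: C_3 → C_2 sends each 3-simplex σ to the alternating sum Σ_i (−1)^i (σ with its i-th vertex removed). For instance
  ∂ABDF = BDF − ADF + ABF − ABD,
  ∂ADEF = DEF − AEF + ADF − ADE.
The resulting 10×5 matrix has rank 4, and its Smith normal form has invariant factors (1,1,1,1).

Now H_k = ker ∂_k / im ∂_{k+1}, so:

  H_0: rank C_0 − rank ∂_1 = 5 − 4 = 1, and the invariant factors of ∂_1 are all 1, so H_0 = Z.
  H_1: rank ker ∂_1 − rank ∂_2 = (10 − 4) − 6 = 0, and the invariant factors of ∂_2 are all 1, so H_1 = 0.
  H_2: rank ker ∂_2 − rank ∂_3 = (10 − 6) − 4 = 0, and the invariant factors of ∂_3 are all 1, so H_2 = 0.
  H_3: rank ker ∂_3 − rank ∂_4 = (5 − 4) − 0 = 1, and there is no ∂_4, so H_3 = Z.

(K is a triangulation of the 3-sphere S^3.)

Hence the Betti numbers are b_0 = 1, b_1 = 0, b_2 = 0, b_3 = 1.

b_0 = 1, b_1 = 0, b_2 = 0, b_3 = 1.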